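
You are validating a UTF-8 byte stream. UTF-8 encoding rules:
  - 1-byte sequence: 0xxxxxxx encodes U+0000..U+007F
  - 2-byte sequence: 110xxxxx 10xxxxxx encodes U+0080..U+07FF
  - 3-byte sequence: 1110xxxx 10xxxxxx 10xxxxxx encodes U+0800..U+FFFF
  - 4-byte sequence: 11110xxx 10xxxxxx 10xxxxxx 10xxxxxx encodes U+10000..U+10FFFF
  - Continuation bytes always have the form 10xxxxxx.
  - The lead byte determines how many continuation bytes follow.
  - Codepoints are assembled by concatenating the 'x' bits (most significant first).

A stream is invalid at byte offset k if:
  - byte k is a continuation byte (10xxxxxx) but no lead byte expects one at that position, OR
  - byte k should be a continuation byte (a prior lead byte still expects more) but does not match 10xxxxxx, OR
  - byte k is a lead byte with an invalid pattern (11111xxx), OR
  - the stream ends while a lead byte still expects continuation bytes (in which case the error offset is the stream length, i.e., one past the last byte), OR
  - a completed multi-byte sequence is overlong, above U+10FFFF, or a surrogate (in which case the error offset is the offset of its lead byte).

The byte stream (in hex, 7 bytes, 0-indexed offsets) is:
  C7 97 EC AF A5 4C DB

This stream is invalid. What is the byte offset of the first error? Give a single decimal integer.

Answer: 7

Derivation:
Byte[0]=C7: 2-byte lead, need 1 cont bytes. acc=0x7
Byte[1]=97: continuation. acc=(acc<<6)|0x17=0x1D7
Completed: cp=U+01D7 (starts at byte 0)
Byte[2]=EC: 3-byte lead, need 2 cont bytes. acc=0xC
Byte[3]=AF: continuation. acc=(acc<<6)|0x2F=0x32F
Byte[4]=A5: continuation. acc=(acc<<6)|0x25=0xCBE5
Completed: cp=U+CBE5 (starts at byte 2)
Byte[5]=4C: 1-byte ASCII. cp=U+004C
Byte[6]=DB: 2-byte lead, need 1 cont bytes. acc=0x1B
Byte[7]: stream ended, expected continuation. INVALID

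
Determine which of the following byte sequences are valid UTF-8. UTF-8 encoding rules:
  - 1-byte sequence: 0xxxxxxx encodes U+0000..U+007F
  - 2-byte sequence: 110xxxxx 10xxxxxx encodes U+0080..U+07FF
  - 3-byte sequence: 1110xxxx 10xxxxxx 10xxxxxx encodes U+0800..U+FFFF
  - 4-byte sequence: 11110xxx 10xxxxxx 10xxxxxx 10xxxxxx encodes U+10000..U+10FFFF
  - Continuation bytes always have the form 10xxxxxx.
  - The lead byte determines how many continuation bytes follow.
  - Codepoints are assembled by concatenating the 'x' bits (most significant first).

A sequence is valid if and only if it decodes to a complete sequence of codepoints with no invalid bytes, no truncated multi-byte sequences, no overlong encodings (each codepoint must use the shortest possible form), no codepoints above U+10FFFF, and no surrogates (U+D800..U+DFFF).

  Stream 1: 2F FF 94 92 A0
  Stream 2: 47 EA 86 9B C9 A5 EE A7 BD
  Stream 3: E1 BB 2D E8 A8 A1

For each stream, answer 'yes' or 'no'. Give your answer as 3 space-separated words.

Stream 1: error at byte offset 1. INVALID
Stream 2: decodes cleanly. VALID
Stream 3: error at byte offset 2. INVALID

Answer: no yes no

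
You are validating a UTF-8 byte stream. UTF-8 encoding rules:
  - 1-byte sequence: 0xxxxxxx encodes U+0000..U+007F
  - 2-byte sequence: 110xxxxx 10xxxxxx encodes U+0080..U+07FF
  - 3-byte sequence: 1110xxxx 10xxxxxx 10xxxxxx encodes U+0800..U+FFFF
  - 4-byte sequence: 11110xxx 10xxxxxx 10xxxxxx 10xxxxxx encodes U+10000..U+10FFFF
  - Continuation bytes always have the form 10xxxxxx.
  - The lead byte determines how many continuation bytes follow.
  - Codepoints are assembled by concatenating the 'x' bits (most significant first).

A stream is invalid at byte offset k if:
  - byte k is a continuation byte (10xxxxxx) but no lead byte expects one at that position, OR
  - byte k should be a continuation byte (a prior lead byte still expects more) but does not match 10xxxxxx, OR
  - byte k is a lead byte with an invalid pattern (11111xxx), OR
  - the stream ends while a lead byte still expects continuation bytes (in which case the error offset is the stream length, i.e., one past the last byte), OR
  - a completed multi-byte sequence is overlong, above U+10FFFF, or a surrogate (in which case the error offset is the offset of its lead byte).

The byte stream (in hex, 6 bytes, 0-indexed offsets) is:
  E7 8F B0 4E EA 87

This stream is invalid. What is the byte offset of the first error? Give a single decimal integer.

Byte[0]=E7: 3-byte lead, need 2 cont bytes. acc=0x7
Byte[1]=8F: continuation. acc=(acc<<6)|0x0F=0x1CF
Byte[2]=B0: continuation. acc=(acc<<6)|0x30=0x73F0
Completed: cp=U+73F0 (starts at byte 0)
Byte[3]=4E: 1-byte ASCII. cp=U+004E
Byte[4]=EA: 3-byte lead, need 2 cont bytes. acc=0xA
Byte[5]=87: continuation. acc=(acc<<6)|0x07=0x287
Byte[6]: stream ended, expected continuation. INVALID

Answer: 6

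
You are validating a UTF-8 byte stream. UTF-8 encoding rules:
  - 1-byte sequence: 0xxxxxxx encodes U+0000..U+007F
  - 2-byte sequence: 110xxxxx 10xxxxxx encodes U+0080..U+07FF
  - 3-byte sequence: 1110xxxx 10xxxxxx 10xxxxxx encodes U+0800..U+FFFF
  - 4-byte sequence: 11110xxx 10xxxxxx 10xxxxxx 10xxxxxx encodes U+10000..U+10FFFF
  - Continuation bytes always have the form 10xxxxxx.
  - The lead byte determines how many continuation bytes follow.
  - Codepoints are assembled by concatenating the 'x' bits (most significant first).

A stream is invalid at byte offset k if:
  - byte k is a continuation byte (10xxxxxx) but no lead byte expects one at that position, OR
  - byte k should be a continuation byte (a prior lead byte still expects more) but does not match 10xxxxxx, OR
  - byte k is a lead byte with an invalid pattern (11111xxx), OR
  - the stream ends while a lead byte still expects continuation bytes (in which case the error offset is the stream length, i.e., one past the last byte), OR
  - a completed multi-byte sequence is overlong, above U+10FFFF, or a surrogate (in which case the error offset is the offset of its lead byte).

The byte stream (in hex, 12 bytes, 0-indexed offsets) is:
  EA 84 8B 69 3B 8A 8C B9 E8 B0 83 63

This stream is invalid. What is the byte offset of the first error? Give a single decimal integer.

Answer: 5

Derivation:
Byte[0]=EA: 3-byte lead, need 2 cont bytes. acc=0xA
Byte[1]=84: continuation. acc=(acc<<6)|0x04=0x284
Byte[2]=8B: continuation. acc=(acc<<6)|0x0B=0xA10B
Completed: cp=U+A10B (starts at byte 0)
Byte[3]=69: 1-byte ASCII. cp=U+0069
Byte[4]=3B: 1-byte ASCII. cp=U+003B
Byte[5]=8A: INVALID lead byte (not 0xxx/110x/1110/11110)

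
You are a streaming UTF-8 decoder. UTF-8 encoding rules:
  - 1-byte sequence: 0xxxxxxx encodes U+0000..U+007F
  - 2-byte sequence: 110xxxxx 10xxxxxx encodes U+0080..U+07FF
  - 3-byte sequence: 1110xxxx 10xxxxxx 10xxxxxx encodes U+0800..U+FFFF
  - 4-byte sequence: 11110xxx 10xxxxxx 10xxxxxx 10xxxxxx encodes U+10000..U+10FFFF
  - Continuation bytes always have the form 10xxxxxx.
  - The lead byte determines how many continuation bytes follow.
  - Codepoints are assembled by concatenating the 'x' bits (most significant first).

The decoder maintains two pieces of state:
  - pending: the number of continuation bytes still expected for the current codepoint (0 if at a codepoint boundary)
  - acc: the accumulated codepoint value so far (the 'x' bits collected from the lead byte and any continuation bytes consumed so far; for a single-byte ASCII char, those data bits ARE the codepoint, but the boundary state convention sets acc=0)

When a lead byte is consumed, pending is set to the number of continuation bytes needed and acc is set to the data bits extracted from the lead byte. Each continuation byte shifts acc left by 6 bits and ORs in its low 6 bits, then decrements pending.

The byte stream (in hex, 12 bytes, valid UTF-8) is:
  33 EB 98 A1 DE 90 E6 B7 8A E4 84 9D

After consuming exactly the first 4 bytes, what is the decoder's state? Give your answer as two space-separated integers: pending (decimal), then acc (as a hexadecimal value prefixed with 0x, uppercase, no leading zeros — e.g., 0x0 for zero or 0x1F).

Byte[0]=33: 1-byte. pending=0, acc=0x0
Byte[1]=EB: 3-byte lead. pending=2, acc=0xB
Byte[2]=98: continuation. acc=(acc<<6)|0x18=0x2D8, pending=1
Byte[3]=A1: continuation. acc=(acc<<6)|0x21=0xB621, pending=0

Answer: 0 0xB621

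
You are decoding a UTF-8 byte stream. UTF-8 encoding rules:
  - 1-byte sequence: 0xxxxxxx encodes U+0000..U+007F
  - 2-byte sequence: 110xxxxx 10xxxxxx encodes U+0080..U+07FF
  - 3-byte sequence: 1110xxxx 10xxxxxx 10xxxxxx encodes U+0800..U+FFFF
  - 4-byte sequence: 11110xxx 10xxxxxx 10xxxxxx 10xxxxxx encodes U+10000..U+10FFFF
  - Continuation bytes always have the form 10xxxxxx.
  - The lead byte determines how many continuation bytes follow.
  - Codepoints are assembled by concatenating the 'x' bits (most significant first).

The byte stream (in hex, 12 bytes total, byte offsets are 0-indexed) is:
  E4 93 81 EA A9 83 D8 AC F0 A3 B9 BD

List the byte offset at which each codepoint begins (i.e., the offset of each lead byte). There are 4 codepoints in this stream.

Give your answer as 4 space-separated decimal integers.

Answer: 0 3 6 8

Derivation:
Byte[0]=E4: 3-byte lead, need 2 cont bytes. acc=0x4
Byte[1]=93: continuation. acc=(acc<<6)|0x13=0x113
Byte[2]=81: continuation. acc=(acc<<6)|0x01=0x44C1
Completed: cp=U+44C1 (starts at byte 0)
Byte[3]=EA: 3-byte lead, need 2 cont bytes. acc=0xA
Byte[4]=A9: continuation. acc=(acc<<6)|0x29=0x2A9
Byte[5]=83: continuation. acc=(acc<<6)|0x03=0xAA43
Completed: cp=U+AA43 (starts at byte 3)
Byte[6]=D8: 2-byte lead, need 1 cont bytes. acc=0x18
Byte[7]=AC: continuation. acc=(acc<<6)|0x2C=0x62C
Completed: cp=U+062C (starts at byte 6)
Byte[8]=F0: 4-byte lead, need 3 cont bytes. acc=0x0
Byte[9]=A3: continuation. acc=(acc<<6)|0x23=0x23
Byte[10]=B9: continuation. acc=(acc<<6)|0x39=0x8F9
Byte[11]=BD: continuation. acc=(acc<<6)|0x3D=0x23E7D
Completed: cp=U+23E7D (starts at byte 8)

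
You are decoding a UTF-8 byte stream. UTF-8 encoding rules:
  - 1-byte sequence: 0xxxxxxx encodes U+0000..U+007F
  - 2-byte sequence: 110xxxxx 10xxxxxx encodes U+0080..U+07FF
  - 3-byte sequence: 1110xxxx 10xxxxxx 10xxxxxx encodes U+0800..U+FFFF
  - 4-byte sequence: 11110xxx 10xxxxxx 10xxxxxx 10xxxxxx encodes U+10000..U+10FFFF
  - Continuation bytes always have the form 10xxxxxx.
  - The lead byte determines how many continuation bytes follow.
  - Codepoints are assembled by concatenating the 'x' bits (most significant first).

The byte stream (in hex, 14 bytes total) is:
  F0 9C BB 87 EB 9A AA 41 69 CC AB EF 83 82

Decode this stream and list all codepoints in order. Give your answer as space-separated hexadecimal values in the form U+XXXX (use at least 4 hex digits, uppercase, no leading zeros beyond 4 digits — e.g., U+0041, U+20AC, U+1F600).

Answer: U+1CEC7 U+B6AA U+0041 U+0069 U+032B U+F0C2

Derivation:
Byte[0]=F0: 4-byte lead, need 3 cont bytes. acc=0x0
Byte[1]=9C: continuation. acc=(acc<<6)|0x1C=0x1C
Byte[2]=BB: continuation. acc=(acc<<6)|0x3B=0x73B
Byte[3]=87: continuation. acc=(acc<<6)|0x07=0x1CEC7
Completed: cp=U+1CEC7 (starts at byte 0)
Byte[4]=EB: 3-byte lead, need 2 cont bytes. acc=0xB
Byte[5]=9A: continuation. acc=(acc<<6)|0x1A=0x2DA
Byte[6]=AA: continuation. acc=(acc<<6)|0x2A=0xB6AA
Completed: cp=U+B6AA (starts at byte 4)
Byte[7]=41: 1-byte ASCII. cp=U+0041
Byte[8]=69: 1-byte ASCII. cp=U+0069
Byte[9]=CC: 2-byte lead, need 1 cont bytes. acc=0xC
Byte[10]=AB: continuation. acc=(acc<<6)|0x2B=0x32B
Completed: cp=U+032B (starts at byte 9)
Byte[11]=EF: 3-byte lead, need 2 cont bytes. acc=0xF
Byte[12]=83: continuation. acc=(acc<<6)|0x03=0x3C3
Byte[13]=82: continuation. acc=(acc<<6)|0x02=0xF0C2
Completed: cp=U+F0C2 (starts at byte 11)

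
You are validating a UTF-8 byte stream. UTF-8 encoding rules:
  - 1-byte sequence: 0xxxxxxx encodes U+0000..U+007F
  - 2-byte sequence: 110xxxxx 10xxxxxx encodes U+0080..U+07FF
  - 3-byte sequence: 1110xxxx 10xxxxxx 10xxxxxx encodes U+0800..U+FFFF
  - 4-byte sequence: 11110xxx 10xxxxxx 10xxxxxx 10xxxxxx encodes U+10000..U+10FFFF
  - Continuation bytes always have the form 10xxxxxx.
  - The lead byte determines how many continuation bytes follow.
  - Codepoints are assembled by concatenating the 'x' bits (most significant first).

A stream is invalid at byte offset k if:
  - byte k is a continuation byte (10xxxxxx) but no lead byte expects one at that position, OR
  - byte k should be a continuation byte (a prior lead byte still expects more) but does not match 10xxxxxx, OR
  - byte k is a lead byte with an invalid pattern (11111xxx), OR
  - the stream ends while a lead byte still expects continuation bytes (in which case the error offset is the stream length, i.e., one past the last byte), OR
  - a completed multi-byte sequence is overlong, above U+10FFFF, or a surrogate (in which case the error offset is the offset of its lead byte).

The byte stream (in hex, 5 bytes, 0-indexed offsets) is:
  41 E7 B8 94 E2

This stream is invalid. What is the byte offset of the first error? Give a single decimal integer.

Answer: 5

Derivation:
Byte[0]=41: 1-byte ASCII. cp=U+0041
Byte[1]=E7: 3-byte lead, need 2 cont bytes. acc=0x7
Byte[2]=B8: continuation. acc=(acc<<6)|0x38=0x1F8
Byte[3]=94: continuation. acc=(acc<<6)|0x14=0x7E14
Completed: cp=U+7E14 (starts at byte 1)
Byte[4]=E2: 3-byte lead, need 2 cont bytes. acc=0x2
Byte[5]: stream ended, expected continuation. INVALID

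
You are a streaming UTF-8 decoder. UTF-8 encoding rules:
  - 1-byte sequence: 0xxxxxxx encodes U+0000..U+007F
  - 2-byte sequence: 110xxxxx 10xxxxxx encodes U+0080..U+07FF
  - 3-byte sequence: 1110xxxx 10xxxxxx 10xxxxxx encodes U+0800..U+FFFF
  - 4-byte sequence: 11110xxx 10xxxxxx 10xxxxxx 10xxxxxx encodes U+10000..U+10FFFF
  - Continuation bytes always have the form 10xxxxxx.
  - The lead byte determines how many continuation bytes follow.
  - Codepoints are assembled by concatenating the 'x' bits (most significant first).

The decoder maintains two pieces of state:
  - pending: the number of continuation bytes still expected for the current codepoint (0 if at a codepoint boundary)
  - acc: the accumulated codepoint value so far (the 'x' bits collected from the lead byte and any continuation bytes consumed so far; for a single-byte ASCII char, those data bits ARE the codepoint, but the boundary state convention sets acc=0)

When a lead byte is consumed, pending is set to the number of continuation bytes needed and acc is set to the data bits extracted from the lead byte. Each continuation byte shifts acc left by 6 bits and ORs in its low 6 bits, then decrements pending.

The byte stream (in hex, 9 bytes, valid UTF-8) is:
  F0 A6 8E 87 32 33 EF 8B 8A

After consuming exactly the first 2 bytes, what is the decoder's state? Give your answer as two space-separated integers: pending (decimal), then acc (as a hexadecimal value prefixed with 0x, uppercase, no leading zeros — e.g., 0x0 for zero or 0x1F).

Answer: 2 0x26

Derivation:
Byte[0]=F0: 4-byte lead. pending=3, acc=0x0
Byte[1]=A6: continuation. acc=(acc<<6)|0x26=0x26, pending=2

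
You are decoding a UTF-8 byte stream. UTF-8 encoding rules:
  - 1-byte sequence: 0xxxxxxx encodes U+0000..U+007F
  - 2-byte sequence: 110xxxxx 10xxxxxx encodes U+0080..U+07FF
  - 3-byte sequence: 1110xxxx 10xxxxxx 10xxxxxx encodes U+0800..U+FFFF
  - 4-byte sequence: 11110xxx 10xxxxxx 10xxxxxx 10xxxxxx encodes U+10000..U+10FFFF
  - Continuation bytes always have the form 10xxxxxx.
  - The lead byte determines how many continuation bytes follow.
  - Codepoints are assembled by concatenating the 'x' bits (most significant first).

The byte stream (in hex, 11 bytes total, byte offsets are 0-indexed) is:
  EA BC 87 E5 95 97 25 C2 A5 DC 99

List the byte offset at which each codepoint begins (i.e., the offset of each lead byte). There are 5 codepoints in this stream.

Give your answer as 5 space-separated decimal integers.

Answer: 0 3 6 7 9

Derivation:
Byte[0]=EA: 3-byte lead, need 2 cont bytes. acc=0xA
Byte[1]=BC: continuation. acc=(acc<<6)|0x3C=0x2BC
Byte[2]=87: continuation. acc=(acc<<6)|0x07=0xAF07
Completed: cp=U+AF07 (starts at byte 0)
Byte[3]=E5: 3-byte lead, need 2 cont bytes. acc=0x5
Byte[4]=95: continuation. acc=(acc<<6)|0x15=0x155
Byte[5]=97: continuation. acc=(acc<<6)|0x17=0x5557
Completed: cp=U+5557 (starts at byte 3)
Byte[6]=25: 1-byte ASCII. cp=U+0025
Byte[7]=C2: 2-byte lead, need 1 cont bytes. acc=0x2
Byte[8]=A5: continuation. acc=(acc<<6)|0x25=0xA5
Completed: cp=U+00A5 (starts at byte 7)
Byte[9]=DC: 2-byte lead, need 1 cont bytes. acc=0x1C
Byte[10]=99: continuation. acc=(acc<<6)|0x19=0x719
Completed: cp=U+0719 (starts at byte 9)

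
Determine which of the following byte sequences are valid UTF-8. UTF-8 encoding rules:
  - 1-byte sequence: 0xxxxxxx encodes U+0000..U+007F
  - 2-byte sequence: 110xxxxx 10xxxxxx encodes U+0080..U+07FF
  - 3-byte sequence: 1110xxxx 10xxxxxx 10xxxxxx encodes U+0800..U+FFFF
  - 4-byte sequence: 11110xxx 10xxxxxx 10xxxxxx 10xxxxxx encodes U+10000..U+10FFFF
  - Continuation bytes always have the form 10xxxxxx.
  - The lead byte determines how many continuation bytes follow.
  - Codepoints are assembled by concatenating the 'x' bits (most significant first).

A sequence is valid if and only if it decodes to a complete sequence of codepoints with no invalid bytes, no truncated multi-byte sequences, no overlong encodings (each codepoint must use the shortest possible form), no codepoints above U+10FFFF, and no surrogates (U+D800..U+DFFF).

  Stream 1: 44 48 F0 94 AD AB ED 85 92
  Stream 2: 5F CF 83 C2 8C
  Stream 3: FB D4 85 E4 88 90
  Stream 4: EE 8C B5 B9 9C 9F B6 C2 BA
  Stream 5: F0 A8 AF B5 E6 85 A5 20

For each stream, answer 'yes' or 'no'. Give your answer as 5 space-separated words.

Stream 1: decodes cleanly. VALID
Stream 2: decodes cleanly. VALID
Stream 3: error at byte offset 0. INVALID
Stream 4: error at byte offset 3. INVALID
Stream 5: decodes cleanly. VALID

Answer: yes yes no no yes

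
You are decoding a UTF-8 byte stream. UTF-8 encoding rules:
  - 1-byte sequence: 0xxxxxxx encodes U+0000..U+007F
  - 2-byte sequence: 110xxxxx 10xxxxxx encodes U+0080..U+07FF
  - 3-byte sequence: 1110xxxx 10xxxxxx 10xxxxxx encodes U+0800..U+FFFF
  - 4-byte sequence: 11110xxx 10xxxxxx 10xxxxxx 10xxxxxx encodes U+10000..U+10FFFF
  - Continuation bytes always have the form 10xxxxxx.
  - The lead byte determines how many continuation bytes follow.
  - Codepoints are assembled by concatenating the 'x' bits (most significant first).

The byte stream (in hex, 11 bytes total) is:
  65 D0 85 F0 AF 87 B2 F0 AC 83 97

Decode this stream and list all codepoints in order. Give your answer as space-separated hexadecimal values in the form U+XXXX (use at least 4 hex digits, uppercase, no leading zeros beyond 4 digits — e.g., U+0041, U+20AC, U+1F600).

Byte[0]=65: 1-byte ASCII. cp=U+0065
Byte[1]=D0: 2-byte lead, need 1 cont bytes. acc=0x10
Byte[2]=85: continuation. acc=(acc<<6)|0x05=0x405
Completed: cp=U+0405 (starts at byte 1)
Byte[3]=F0: 4-byte lead, need 3 cont bytes. acc=0x0
Byte[4]=AF: continuation. acc=(acc<<6)|0x2F=0x2F
Byte[5]=87: continuation. acc=(acc<<6)|0x07=0xBC7
Byte[6]=B2: continuation. acc=(acc<<6)|0x32=0x2F1F2
Completed: cp=U+2F1F2 (starts at byte 3)
Byte[7]=F0: 4-byte lead, need 3 cont bytes. acc=0x0
Byte[8]=AC: continuation. acc=(acc<<6)|0x2C=0x2C
Byte[9]=83: continuation. acc=(acc<<6)|0x03=0xB03
Byte[10]=97: continuation. acc=(acc<<6)|0x17=0x2C0D7
Completed: cp=U+2C0D7 (starts at byte 7)

Answer: U+0065 U+0405 U+2F1F2 U+2C0D7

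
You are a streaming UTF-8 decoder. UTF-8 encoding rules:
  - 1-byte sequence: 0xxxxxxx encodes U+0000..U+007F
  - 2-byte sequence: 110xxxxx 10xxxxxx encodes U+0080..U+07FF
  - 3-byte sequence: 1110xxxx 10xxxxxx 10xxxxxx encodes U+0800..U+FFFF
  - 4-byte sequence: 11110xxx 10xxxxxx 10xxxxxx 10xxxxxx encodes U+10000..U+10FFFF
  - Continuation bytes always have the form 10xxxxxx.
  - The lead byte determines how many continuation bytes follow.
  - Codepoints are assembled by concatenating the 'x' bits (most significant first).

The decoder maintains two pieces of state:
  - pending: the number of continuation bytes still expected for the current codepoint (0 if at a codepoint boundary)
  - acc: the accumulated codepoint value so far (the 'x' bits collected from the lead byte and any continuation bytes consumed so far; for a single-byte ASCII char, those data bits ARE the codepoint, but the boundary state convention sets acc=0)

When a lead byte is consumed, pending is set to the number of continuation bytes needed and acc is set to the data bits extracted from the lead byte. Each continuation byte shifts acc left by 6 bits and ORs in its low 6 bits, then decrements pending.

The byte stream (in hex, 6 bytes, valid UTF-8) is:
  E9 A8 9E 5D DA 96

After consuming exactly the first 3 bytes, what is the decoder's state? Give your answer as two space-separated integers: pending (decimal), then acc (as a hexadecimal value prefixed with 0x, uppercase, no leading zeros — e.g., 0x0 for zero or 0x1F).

Byte[0]=E9: 3-byte lead. pending=2, acc=0x9
Byte[1]=A8: continuation. acc=(acc<<6)|0x28=0x268, pending=1
Byte[2]=9E: continuation. acc=(acc<<6)|0x1E=0x9A1E, pending=0

Answer: 0 0x9A1E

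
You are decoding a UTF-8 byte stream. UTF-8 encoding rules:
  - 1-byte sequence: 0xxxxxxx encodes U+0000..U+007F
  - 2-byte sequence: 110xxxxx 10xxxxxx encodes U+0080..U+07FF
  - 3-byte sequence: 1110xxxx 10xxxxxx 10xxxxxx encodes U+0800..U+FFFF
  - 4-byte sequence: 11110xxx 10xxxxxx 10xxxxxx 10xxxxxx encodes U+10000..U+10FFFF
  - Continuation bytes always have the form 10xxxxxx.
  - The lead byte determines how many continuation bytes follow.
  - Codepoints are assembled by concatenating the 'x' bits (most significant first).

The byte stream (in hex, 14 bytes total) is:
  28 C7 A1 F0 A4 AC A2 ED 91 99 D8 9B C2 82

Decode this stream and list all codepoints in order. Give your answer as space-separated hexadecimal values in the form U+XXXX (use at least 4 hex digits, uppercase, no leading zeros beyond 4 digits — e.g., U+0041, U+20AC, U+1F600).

Answer: U+0028 U+01E1 U+24B22 U+D459 U+061B U+0082

Derivation:
Byte[0]=28: 1-byte ASCII. cp=U+0028
Byte[1]=C7: 2-byte lead, need 1 cont bytes. acc=0x7
Byte[2]=A1: continuation. acc=(acc<<6)|0x21=0x1E1
Completed: cp=U+01E1 (starts at byte 1)
Byte[3]=F0: 4-byte lead, need 3 cont bytes. acc=0x0
Byte[4]=A4: continuation. acc=(acc<<6)|0x24=0x24
Byte[5]=AC: continuation. acc=(acc<<6)|0x2C=0x92C
Byte[6]=A2: continuation. acc=(acc<<6)|0x22=0x24B22
Completed: cp=U+24B22 (starts at byte 3)
Byte[7]=ED: 3-byte lead, need 2 cont bytes. acc=0xD
Byte[8]=91: continuation. acc=(acc<<6)|0x11=0x351
Byte[9]=99: continuation. acc=(acc<<6)|0x19=0xD459
Completed: cp=U+D459 (starts at byte 7)
Byte[10]=D8: 2-byte lead, need 1 cont bytes. acc=0x18
Byte[11]=9B: continuation. acc=(acc<<6)|0x1B=0x61B
Completed: cp=U+061B (starts at byte 10)
Byte[12]=C2: 2-byte lead, need 1 cont bytes. acc=0x2
Byte[13]=82: continuation. acc=(acc<<6)|0x02=0x82
Completed: cp=U+0082 (starts at byte 12)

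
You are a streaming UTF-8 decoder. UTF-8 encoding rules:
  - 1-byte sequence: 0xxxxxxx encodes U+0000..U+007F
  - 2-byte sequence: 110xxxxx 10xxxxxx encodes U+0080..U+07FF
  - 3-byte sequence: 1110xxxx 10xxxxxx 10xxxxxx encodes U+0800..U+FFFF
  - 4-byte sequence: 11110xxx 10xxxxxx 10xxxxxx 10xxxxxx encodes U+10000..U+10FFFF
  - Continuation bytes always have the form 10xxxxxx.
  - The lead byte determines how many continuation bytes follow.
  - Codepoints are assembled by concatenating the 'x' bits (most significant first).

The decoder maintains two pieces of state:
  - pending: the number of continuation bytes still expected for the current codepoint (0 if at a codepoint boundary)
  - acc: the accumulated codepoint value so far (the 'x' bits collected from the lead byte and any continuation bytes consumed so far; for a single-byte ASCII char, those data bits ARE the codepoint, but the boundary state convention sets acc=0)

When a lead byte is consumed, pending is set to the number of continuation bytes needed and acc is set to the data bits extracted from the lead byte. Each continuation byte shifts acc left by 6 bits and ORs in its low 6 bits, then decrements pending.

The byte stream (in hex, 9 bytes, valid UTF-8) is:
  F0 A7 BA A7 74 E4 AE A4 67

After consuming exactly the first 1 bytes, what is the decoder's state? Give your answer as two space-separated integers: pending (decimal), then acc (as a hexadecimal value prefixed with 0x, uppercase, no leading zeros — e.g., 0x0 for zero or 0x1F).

Answer: 3 0x0

Derivation:
Byte[0]=F0: 4-byte lead. pending=3, acc=0x0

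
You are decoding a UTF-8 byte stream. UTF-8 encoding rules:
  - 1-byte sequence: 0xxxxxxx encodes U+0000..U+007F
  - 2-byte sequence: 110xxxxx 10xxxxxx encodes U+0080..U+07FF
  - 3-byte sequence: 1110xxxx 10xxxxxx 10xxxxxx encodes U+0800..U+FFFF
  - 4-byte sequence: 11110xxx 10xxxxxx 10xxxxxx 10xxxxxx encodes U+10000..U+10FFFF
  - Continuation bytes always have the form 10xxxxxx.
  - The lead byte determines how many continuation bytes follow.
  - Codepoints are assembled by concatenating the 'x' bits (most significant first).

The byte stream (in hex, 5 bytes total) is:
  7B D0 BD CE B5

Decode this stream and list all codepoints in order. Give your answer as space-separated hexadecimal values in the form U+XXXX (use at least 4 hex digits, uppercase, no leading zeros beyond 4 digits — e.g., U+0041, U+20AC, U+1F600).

Byte[0]=7B: 1-byte ASCII. cp=U+007B
Byte[1]=D0: 2-byte lead, need 1 cont bytes. acc=0x10
Byte[2]=BD: continuation. acc=(acc<<6)|0x3D=0x43D
Completed: cp=U+043D (starts at byte 1)
Byte[3]=CE: 2-byte lead, need 1 cont bytes. acc=0xE
Byte[4]=B5: continuation. acc=(acc<<6)|0x35=0x3B5
Completed: cp=U+03B5 (starts at byte 3)

Answer: U+007B U+043D U+03B5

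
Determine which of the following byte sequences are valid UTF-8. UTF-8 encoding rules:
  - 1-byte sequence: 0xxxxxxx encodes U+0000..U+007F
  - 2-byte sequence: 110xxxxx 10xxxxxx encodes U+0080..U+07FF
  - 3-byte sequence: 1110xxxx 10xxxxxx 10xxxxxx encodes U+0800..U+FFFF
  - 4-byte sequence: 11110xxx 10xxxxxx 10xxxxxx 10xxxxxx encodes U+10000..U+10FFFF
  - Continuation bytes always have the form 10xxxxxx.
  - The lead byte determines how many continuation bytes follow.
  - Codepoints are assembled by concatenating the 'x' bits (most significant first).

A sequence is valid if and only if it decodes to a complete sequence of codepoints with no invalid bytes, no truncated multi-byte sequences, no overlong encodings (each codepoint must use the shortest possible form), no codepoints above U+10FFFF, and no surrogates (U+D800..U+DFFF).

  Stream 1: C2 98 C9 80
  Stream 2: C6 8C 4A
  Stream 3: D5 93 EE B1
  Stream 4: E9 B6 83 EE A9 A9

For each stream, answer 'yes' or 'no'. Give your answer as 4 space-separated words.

Stream 1: decodes cleanly. VALID
Stream 2: decodes cleanly. VALID
Stream 3: error at byte offset 4. INVALID
Stream 4: decodes cleanly. VALID

Answer: yes yes no yes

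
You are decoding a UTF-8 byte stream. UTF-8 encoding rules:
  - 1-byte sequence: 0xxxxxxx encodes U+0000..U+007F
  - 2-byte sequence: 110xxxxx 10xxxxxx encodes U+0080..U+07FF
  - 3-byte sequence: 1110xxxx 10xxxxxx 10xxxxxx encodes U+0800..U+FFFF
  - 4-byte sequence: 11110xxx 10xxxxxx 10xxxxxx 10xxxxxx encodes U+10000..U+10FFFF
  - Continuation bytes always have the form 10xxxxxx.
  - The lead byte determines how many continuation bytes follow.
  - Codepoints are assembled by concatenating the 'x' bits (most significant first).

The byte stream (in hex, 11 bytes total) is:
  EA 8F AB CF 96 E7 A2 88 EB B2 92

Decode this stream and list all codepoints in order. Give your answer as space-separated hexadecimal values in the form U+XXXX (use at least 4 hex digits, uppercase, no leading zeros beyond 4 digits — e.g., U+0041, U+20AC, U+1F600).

Byte[0]=EA: 3-byte lead, need 2 cont bytes. acc=0xA
Byte[1]=8F: continuation. acc=(acc<<6)|0x0F=0x28F
Byte[2]=AB: continuation. acc=(acc<<6)|0x2B=0xA3EB
Completed: cp=U+A3EB (starts at byte 0)
Byte[3]=CF: 2-byte lead, need 1 cont bytes. acc=0xF
Byte[4]=96: continuation. acc=(acc<<6)|0x16=0x3D6
Completed: cp=U+03D6 (starts at byte 3)
Byte[5]=E7: 3-byte lead, need 2 cont bytes. acc=0x7
Byte[6]=A2: continuation. acc=(acc<<6)|0x22=0x1E2
Byte[7]=88: continuation. acc=(acc<<6)|0x08=0x7888
Completed: cp=U+7888 (starts at byte 5)
Byte[8]=EB: 3-byte lead, need 2 cont bytes. acc=0xB
Byte[9]=B2: continuation. acc=(acc<<6)|0x32=0x2F2
Byte[10]=92: continuation. acc=(acc<<6)|0x12=0xBC92
Completed: cp=U+BC92 (starts at byte 8)

Answer: U+A3EB U+03D6 U+7888 U+BC92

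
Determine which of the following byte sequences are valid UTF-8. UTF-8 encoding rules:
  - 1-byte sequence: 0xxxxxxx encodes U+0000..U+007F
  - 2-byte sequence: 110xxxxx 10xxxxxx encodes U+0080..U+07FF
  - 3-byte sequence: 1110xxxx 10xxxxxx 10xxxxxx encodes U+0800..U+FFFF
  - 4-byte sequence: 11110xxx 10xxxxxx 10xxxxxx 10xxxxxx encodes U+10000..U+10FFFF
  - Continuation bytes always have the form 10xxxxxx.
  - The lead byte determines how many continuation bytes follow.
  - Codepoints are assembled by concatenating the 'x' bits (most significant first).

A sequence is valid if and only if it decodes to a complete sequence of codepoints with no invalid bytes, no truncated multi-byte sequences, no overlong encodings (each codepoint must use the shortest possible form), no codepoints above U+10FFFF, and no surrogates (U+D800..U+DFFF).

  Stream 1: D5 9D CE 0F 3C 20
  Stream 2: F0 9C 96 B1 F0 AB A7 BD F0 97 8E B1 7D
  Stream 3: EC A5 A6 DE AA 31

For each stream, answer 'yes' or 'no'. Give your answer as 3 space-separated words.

Stream 1: error at byte offset 3. INVALID
Stream 2: decodes cleanly. VALID
Stream 3: decodes cleanly. VALID

Answer: no yes yes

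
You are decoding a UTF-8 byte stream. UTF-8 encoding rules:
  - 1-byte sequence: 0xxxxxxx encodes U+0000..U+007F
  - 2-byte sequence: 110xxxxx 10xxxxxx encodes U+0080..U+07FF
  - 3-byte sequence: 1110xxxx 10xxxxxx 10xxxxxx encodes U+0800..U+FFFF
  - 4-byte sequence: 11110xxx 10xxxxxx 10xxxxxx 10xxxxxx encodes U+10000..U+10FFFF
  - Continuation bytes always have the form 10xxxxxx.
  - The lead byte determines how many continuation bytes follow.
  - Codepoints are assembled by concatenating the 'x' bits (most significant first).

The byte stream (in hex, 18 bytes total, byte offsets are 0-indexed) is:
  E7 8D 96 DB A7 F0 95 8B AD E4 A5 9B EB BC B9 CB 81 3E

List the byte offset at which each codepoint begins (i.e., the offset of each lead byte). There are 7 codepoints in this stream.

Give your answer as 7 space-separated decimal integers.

Byte[0]=E7: 3-byte lead, need 2 cont bytes. acc=0x7
Byte[1]=8D: continuation. acc=(acc<<6)|0x0D=0x1CD
Byte[2]=96: continuation. acc=(acc<<6)|0x16=0x7356
Completed: cp=U+7356 (starts at byte 0)
Byte[3]=DB: 2-byte lead, need 1 cont bytes. acc=0x1B
Byte[4]=A7: continuation. acc=(acc<<6)|0x27=0x6E7
Completed: cp=U+06E7 (starts at byte 3)
Byte[5]=F0: 4-byte lead, need 3 cont bytes. acc=0x0
Byte[6]=95: continuation. acc=(acc<<6)|0x15=0x15
Byte[7]=8B: continuation. acc=(acc<<6)|0x0B=0x54B
Byte[8]=AD: continuation. acc=(acc<<6)|0x2D=0x152ED
Completed: cp=U+152ED (starts at byte 5)
Byte[9]=E4: 3-byte lead, need 2 cont bytes. acc=0x4
Byte[10]=A5: continuation. acc=(acc<<6)|0x25=0x125
Byte[11]=9B: continuation. acc=(acc<<6)|0x1B=0x495B
Completed: cp=U+495B (starts at byte 9)
Byte[12]=EB: 3-byte lead, need 2 cont bytes. acc=0xB
Byte[13]=BC: continuation. acc=(acc<<6)|0x3C=0x2FC
Byte[14]=B9: continuation. acc=(acc<<6)|0x39=0xBF39
Completed: cp=U+BF39 (starts at byte 12)
Byte[15]=CB: 2-byte lead, need 1 cont bytes. acc=0xB
Byte[16]=81: continuation. acc=(acc<<6)|0x01=0x2C1
Completed: cp=U+02C1 (starts at byte 15)
Byte[17]=3E: 1-byte ASCII. cp=U+003E

Answer: 0 3 5 9 12 15 17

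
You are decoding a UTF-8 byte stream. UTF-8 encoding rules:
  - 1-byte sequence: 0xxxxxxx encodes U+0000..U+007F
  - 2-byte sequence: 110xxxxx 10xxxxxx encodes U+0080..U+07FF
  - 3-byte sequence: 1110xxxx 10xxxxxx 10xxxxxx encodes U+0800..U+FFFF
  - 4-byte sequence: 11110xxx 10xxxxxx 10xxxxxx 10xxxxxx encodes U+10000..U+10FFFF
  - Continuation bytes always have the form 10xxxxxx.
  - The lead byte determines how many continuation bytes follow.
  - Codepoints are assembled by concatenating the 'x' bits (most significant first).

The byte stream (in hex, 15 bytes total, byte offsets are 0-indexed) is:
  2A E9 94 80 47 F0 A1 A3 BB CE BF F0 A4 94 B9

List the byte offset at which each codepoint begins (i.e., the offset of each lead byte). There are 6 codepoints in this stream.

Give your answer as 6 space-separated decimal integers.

Answer: 0 1 4 5 9 11

Derivation:
Byte[0]=2A: 1-byte ASCII. cp=U+002A
Byte[1]=E9: 3-byte lead, need 2 cont bytes. acc=0x9
Byte[2]=94: continuation. acc=(acc<<6)|0x14=0x254
Byte[3]=80: continuation. acc=(acc<<6)|0x00=0x9500
Completed: cp=U+9500 (starts at byte 1)
Byte[4]=47: 1-byte ASCII. cp=U+0047
Byte[5]=F0: 4-byte lead, need 3 cont bytes. acc=0x0
Byte[6]=A1: continuation. acc=(acc<<6)|0x21=0x21
Byte[7]=A3: continuation. acc=(acc<<6)|0x23=0x863
Byte[8]=BB: continuation. acc=(acc<<6)|0x3B=0x218FB
Completed: cp=U+218FB (starts at byte 5)
Byte[9]=CE: 2-byte lead, need 1 cont bytes. acc=0xE
Byte[10]=BF: continuation. acc=(acc<<6)|0x3F=0x3BF
Completed: cp=U+03BF (starts at byte 9)
Byte[11]=F0: 4-byte lead, need 3 cont bytes. acc=0x0
Byte[12]=A4: continuation. acc=(acc<<6)|0x24=0x24
Byte[13]=94: continuation. acc=(acc<<6)|0x14=0x914
Byte[14]=B9: continuation. acc=(acc<<6)|0x39=0x24539
Completed: cp=U+24539 (starts at byte 11)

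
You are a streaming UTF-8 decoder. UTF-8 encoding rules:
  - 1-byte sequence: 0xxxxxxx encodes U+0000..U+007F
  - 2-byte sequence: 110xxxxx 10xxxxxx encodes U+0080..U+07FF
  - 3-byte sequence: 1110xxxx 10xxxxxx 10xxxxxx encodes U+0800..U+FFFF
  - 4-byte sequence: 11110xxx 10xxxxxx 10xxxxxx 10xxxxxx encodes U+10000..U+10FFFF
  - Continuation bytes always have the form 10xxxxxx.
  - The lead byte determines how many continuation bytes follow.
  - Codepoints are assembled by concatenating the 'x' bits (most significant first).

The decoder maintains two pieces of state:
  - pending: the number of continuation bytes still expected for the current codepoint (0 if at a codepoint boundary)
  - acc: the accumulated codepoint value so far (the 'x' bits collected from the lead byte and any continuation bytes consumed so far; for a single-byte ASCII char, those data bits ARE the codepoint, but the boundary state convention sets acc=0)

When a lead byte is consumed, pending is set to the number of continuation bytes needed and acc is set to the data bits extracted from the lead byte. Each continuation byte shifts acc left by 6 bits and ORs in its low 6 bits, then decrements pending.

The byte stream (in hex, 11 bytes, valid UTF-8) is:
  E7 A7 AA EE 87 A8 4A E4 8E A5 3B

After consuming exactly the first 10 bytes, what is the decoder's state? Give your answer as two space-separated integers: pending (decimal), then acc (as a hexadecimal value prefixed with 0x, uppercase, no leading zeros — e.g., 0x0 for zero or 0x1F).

Byte[0]=E7: 3-byte lead. pending=2, acc=0x7
Byte[1]=A7: continuation. acc=(acc<<6)|0x27=0x1E7, pending=1
Byte[2]=AA: continuation. acc=(acc<<6)|0x2A=0x79EA, pending=0
Byte[3]=EE: 3-byte lead. pending=2, acc=0xE
Byte[4]=87: continuation. acc=(acc<<6)|0x07=0x387, pending=1
Byte[5]=A8: continuation. acc=(acc<<6)|0x28=0xE1E8, pending=0
Byte[6]=4A: 1-byte. pending=0, acc=0x0
Byte[7]=E4: 3-byte lead. pending=2, acc=0x4
Byte[8]=8E: continuation. acc=(acc<<6)|0x0E=0x10E, pending=1
Byte[9]=A5: continuation. acc=(acc<<6)|0x25=0x43A5, pending=0

Answer: 0 0x43A5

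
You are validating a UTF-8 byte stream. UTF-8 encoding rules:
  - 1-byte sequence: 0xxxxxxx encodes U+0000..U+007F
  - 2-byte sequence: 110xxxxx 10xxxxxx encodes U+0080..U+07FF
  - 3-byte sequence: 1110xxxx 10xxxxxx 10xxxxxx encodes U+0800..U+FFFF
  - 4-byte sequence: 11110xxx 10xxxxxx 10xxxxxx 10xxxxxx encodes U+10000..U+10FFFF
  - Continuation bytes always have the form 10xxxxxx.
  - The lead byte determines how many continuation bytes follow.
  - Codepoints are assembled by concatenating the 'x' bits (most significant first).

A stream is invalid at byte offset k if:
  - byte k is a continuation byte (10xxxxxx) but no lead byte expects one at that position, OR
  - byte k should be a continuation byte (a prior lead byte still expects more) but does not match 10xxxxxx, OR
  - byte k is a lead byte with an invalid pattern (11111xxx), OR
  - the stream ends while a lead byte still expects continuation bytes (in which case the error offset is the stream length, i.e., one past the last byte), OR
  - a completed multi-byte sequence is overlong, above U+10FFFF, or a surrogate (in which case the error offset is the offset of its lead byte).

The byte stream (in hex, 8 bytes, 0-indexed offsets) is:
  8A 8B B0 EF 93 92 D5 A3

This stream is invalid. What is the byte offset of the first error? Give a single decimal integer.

Byte[0]=8A: INVALID lead byte (not 0xxx/110x/1110/11110)

Answer: 0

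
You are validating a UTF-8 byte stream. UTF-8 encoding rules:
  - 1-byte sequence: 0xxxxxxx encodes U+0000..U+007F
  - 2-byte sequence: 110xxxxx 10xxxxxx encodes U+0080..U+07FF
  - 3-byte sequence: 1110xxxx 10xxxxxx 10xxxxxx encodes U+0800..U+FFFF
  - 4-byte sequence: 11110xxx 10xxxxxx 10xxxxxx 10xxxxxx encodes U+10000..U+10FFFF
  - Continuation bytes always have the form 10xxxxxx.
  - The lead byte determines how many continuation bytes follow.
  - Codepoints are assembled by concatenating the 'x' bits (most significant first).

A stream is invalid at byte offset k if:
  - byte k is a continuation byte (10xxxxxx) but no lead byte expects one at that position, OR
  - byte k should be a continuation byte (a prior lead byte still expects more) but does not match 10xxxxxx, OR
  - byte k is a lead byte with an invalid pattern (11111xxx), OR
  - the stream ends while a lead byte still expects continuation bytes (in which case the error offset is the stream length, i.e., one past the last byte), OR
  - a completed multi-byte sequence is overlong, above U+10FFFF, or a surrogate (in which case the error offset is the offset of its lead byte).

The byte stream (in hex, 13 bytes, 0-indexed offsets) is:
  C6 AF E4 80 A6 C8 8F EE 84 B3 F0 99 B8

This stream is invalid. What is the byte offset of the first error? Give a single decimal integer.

Answer: 13

Derivation:
Byte[0]=C6: 2-byte lead, need 1 cont bytes. acc=0x6
Byte[1]=AF: continuation. acc=(acc<<6)|0x2F=0x1AF
Completed: cp=U+01AF (starts at byte 0)
Byte[2]=E4: 3-byte lead, need 2 cont bytes. acc=0x4
Byte[3]=80: continuation. acc=(acc<<6)|0x00=0x100
Byte[4]=A6: continuation. acc=(acc<<6)|0x26=0x4026
Completed: cp=U+4026 (starts at byte 2)
Byte[5]=C8: 2-byte lead, need 1 cont bytes. acc=0x8
Byte[6]=8F: continuation. acc=(acc<<6)|0x0F=0x20F
Completed: cp=U+020F (starts at byte 5)
Byte[7]=EE: 3-byte lead, need 2 cont bytes. acc=0xE
Byte[8]=84: continuation. acc=(acc<<6)|0x04=0x384
Byte[9]=B3: continuation. acc=(acc<<6)|0x33=0xE133
Completed: cp=U+E133 (starts at byte 7)
Byte[10]=F0: 4-byte lead, need 3 cont bytes. acc=0x0
Byte[11]=99: continuation. acc=(acc<<6)|0x19=0x19
Byte[12]=B8: continuation. acc=(acc<<6)|0x38=0x678
Byte[13]: stream ended, expected continuation. INVALID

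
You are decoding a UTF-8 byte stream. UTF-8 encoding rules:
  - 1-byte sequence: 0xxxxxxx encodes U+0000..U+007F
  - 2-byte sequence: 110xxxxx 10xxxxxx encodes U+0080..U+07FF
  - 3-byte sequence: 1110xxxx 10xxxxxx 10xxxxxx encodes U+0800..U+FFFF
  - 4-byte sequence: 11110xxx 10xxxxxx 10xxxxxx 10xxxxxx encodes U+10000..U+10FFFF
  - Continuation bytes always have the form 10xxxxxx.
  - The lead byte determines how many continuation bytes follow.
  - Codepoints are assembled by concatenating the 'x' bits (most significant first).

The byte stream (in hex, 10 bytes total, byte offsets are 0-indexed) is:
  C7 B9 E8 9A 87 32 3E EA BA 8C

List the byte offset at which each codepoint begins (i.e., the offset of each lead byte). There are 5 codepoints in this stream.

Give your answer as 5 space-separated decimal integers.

Byte[0]=C7: 2-byte lead, need 1 cont bytes. acc=0x7
Byte[1]=B9: continuation. acc=(acc<<6)|0x39=0x1F9
Completed: cp=U+01F9 (starts at byte 0)
Byte[2]=E8: 3-byte lead, need 2 cont bytes. acc=0x8
Byte[3]=9A: continuation. acc=(acc<<6)|0x1A=0x21A
Byte[4]=87: continuation. acc=(acc<<6)|0x07=0x8687
Completed: cp=U+8687 (starts at byte 2)
Byte[5]=32: 1-byte ASCII. cp=U+0032
Byte[6]=3E: 1-byte ASCII. cp=U+003E
Byte[7]=EA: 3-byte lead, need 2 cont bytes. acc=0xA
Byte[8]=BA: continuation. acc=(acc<<6)|0x3A=0x2BA
Byte[9]=8C: continuation. acc=(acc<<6)|0x0C=0xAE8C
Completed: cp=U+AE8C (starts at byte 7)

Answer: 0 2 5 6 7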